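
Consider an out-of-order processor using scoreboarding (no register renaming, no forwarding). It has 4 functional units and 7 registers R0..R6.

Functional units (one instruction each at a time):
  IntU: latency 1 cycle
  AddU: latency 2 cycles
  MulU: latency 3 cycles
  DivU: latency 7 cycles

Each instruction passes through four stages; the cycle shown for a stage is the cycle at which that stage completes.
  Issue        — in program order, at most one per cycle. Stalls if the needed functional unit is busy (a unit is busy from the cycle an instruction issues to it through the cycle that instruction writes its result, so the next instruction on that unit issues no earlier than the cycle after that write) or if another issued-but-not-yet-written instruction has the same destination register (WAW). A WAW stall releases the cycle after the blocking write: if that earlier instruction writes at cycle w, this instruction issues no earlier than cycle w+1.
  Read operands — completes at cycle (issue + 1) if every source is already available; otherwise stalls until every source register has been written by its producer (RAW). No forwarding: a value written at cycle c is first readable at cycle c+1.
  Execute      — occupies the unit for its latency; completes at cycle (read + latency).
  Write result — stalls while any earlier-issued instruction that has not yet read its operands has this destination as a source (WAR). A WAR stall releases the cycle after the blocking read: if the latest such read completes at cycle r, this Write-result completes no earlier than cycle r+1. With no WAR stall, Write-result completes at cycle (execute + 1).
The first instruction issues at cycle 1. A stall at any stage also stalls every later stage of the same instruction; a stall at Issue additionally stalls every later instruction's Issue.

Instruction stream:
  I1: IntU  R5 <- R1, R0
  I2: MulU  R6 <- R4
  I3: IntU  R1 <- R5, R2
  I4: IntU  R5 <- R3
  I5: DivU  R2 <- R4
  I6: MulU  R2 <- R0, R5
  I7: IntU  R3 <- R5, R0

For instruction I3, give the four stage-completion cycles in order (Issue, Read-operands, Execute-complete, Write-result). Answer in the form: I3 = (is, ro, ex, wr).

I3 = (5, 6, 7, 8)

I1  is:1  ro:2  ex:3  wr:4
I2  is:2  ro:3  ex:6  wr:7
I3  is:5  ro:6  ex:7  wr:8  — struct: IntU busy until I1 writes@4
I4  is:9  ro:10  ex:11  wr:12  — struct: IntU busy until I3 writes@8
I5  is:10  ro:11  ex:18  wr:19
I6  is:20  ro:21  ex:24  wr:25  — WAW R2: wait I5 write@19
I7  is:21  ro:22  ex:23  wr:24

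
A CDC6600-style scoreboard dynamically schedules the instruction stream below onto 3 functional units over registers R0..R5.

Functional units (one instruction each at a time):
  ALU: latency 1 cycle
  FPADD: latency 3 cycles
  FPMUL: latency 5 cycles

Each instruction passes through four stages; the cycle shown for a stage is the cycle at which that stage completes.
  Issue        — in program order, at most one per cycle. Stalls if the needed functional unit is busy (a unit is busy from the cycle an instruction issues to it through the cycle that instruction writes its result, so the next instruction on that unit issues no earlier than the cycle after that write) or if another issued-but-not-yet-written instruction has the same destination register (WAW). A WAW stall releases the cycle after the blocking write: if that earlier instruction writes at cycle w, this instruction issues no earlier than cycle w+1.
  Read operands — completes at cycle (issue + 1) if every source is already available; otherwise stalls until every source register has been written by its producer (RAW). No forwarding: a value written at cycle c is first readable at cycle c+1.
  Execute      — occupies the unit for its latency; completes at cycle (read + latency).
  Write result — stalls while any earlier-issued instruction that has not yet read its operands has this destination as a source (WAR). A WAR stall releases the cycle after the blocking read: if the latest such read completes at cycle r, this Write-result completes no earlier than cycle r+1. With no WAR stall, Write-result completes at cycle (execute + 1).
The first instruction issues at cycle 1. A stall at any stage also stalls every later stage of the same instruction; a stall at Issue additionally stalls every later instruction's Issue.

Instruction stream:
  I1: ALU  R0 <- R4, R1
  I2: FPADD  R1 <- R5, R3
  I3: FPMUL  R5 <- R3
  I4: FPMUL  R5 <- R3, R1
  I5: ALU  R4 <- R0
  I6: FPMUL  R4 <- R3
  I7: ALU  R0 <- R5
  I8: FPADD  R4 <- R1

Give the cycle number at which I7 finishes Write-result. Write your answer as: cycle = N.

cycle = 23

I1 -> (1, 2, 3, 4)
I2 -> (2, 3, 6, 7)
I3 -> (3, 4, 9, 10)
I4 -> (11, 12, 17, 18)  // struct: FPMUL busy until I3 writes@10
I5 -> (12, 13, 14, 15)
I6 -> (19, 20, 25, 26)  // struct: FPMUL busy until I4 writes@18
I7 -> (20, 21, 22, 23)
I8 -> (27, 28, 31, 32)  // WAW R4: wait I6 write@26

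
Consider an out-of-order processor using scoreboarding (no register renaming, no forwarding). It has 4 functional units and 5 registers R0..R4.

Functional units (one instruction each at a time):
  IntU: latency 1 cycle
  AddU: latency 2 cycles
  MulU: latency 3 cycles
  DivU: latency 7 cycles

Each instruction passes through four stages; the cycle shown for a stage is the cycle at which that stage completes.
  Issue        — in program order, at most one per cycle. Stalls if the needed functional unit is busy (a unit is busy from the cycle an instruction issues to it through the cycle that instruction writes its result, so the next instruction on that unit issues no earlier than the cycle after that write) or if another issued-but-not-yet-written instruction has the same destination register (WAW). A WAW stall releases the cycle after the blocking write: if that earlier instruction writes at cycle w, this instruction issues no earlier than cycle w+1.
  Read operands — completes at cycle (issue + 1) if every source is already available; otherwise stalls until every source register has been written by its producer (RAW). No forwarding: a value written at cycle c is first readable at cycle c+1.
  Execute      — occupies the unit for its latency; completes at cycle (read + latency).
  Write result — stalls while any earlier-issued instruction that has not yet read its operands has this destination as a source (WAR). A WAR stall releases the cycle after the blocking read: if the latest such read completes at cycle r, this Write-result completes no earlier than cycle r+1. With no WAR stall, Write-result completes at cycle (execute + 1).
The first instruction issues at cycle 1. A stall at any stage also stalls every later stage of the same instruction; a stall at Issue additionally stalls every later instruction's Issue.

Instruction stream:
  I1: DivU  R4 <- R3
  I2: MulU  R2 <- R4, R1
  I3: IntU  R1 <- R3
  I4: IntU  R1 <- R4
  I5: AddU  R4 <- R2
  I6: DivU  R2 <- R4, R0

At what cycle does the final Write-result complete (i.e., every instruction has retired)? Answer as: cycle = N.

cycle = 28

1) issue 1, read 2, done 9, write 10
2) issue 2, read 11, done 14, write 15  <RAW R4: wait I1 write@10>
3) issue 3, read 4, done 5, write 12  <WAR R1: wait I2 read@11>
4) issue 13, read 14, done 15, write 16  <struct: IntU busy until I3 writes@12>
5) issue 14, read 16, done 18, write 19  <RAW R2: wait I2 write@15>
6) issue 16, read 20, done 27, write 28  <WAW R2: wait I2 write@15 / RAW R4: wait I5 write@19>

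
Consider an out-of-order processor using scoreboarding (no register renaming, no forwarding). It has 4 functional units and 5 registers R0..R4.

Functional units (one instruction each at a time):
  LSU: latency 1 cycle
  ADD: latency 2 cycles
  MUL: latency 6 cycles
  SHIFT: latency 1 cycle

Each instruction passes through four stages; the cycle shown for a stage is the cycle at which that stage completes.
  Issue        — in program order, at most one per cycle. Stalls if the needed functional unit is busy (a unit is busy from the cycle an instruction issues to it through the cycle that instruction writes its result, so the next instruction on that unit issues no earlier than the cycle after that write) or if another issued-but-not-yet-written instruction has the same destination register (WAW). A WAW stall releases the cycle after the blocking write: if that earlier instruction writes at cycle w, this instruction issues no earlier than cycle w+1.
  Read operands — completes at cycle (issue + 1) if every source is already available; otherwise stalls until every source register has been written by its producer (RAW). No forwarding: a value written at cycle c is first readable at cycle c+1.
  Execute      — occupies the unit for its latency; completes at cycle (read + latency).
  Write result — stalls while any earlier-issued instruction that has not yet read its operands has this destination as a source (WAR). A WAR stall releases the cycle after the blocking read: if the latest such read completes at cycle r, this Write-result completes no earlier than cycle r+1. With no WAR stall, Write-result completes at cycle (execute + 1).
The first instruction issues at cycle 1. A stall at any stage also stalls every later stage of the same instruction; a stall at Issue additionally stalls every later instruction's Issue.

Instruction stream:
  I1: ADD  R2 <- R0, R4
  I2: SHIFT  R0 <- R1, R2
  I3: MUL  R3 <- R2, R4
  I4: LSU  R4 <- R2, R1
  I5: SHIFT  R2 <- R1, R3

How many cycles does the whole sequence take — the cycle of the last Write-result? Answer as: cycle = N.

cycle = 16

t=1  I1 issues→ADD
t=2  I1 reads; I2 issues→SHIFT
t=3  I3 issues→MUL
t=4  I1 exec-done; I4 issues→LSU
t=5  I1 writes R2
t=6  I2 reads; I3 reads; I4 reads
t=7  I2 exec-done; I4 exec-done
t=8  I2 writes R0; I4 writes R4
t=9  I5 issues→SHIFT
t=12  I3 exec-done
t=13  I3 writes R3
t=14  I5 reads
t=15  I5 exec-done
t=16  I5 writes R2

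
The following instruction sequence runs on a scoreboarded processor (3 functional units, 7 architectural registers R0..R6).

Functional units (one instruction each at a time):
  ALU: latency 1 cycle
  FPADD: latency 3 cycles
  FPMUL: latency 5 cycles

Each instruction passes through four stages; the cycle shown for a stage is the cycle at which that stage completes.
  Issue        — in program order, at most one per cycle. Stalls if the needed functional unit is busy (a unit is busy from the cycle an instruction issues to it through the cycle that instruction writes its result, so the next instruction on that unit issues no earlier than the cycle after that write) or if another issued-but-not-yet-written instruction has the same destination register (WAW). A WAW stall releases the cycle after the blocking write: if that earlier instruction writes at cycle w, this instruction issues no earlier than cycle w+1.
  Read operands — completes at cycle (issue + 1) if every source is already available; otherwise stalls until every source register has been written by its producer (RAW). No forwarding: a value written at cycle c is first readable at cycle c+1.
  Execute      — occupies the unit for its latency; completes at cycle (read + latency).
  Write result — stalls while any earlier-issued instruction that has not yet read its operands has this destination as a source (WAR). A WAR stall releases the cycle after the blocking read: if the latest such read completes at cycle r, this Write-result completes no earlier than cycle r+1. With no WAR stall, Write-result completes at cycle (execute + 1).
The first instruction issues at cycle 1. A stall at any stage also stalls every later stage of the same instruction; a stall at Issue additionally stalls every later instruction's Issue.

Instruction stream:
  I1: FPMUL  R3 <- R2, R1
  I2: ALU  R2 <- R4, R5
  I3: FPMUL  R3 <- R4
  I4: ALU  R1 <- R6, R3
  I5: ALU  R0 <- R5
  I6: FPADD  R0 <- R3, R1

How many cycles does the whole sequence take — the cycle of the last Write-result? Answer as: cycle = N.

I1  is:1  ro:2  ex:7  wr:8
I2  is:2  ro:3  ex:4  wr:5
I3  is:9  ro:10  ex:15  wr:16  — struct: FPMUL busy until I1 writes@8
I4  is:10  ro:17  ex:18  wr:19  — RAW R3: wait I3 write@16
I5  is:20  ro:21  ex:22  wr:23  — struct: ALU busy until I4 writes@19
I6  is:24  ro:25  ex:28  wr:29  — WAW R0: wait I5 write@23

cycle = 29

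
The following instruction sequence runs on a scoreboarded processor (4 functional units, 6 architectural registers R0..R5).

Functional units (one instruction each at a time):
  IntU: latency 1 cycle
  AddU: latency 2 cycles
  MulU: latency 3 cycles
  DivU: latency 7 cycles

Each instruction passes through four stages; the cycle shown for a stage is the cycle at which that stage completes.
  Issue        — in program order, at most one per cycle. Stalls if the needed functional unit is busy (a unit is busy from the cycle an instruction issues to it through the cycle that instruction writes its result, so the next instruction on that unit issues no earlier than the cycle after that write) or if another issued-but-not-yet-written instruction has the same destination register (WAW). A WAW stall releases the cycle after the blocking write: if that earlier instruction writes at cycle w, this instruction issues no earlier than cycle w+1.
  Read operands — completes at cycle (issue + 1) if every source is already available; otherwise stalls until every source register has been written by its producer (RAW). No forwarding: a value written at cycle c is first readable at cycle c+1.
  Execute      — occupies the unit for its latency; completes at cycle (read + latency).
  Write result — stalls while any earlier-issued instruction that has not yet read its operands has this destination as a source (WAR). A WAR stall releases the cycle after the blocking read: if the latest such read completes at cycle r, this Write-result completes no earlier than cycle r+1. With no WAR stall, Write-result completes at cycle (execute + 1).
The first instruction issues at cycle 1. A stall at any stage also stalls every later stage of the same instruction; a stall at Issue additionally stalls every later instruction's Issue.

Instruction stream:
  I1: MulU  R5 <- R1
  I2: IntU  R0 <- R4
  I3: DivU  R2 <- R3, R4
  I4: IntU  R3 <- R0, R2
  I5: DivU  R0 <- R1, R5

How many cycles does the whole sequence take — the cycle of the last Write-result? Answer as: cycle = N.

t=1  issue I1 (MulU)
t=2  I1 read-ops · issue I2 (IntU)
t=3  I2 read-ops · issue I3 (DivU)
t=4  I2 finished on IntU · I3 read-ops
t=5  I1 finished on MulU · I2→R0
t=6  I1→R5 · issue I4 (IntU)
t=11  I3 finished on DivU
t=12  I3→R2
t=13  I4 read-ops · issue I5 (DivU)
t=14  I4 finished on IntU · I5 read-ops
t=15  I4→R3
t=21  I5 finished on DivU
t=22  I5→R0

cycle = 22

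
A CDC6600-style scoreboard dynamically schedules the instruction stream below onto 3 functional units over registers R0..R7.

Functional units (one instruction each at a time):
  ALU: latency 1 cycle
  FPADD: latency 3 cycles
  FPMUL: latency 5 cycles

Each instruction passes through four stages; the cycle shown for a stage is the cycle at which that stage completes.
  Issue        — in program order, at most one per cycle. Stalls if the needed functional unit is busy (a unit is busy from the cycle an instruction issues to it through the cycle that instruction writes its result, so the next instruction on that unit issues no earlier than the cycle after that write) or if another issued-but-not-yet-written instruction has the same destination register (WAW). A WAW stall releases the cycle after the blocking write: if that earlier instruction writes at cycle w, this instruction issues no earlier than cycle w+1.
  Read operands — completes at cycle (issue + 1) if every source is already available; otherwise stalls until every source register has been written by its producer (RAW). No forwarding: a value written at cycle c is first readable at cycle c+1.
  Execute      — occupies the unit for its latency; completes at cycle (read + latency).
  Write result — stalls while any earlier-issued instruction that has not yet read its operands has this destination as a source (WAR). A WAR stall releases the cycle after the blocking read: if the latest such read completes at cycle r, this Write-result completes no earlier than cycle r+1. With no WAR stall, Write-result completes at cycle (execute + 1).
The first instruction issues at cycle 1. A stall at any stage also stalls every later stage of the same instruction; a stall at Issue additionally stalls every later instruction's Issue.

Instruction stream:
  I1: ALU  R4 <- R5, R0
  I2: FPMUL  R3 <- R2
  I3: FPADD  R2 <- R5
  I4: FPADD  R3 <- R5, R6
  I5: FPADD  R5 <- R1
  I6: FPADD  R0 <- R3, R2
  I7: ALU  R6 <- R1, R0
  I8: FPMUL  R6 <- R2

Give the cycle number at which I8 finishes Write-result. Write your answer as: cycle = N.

cycle 1: I1→ALU
cycle 2: I1 RO, I2→FPMUL
cycle 3: I1 EX, I2 RO, I3→FPADD
cycle 4: I1 WR R4, I3 RO
cycle 7: I3 EX
cycle 8: I2 EX, I3 WR R2
cycle 9: I2 WR R3
cycle 10: I4→FPADD
cycle 11: I4 RO
cycle 14: I4 EX
cycle 15: I4 WR R3
cycle 16: I5→FPADD
cycle 17: I5 RO
cycle 20: I5 EX
cycle 21: I5 WR R5
cycle 22: I6→FPADD
cycle 23: I6 RO, I7→ALU
cycle 26: I6 EX
cycle 27: I6 WR R0
cycle 28: I7 RO
cycle 29: I7 EX
cycle 30: I7 WR R6
cycle 31: I8→FPMUL
cycle 32: I8 RO
cycle 37: I8 EX
cycle 38: I8 WR R6

cycle = 38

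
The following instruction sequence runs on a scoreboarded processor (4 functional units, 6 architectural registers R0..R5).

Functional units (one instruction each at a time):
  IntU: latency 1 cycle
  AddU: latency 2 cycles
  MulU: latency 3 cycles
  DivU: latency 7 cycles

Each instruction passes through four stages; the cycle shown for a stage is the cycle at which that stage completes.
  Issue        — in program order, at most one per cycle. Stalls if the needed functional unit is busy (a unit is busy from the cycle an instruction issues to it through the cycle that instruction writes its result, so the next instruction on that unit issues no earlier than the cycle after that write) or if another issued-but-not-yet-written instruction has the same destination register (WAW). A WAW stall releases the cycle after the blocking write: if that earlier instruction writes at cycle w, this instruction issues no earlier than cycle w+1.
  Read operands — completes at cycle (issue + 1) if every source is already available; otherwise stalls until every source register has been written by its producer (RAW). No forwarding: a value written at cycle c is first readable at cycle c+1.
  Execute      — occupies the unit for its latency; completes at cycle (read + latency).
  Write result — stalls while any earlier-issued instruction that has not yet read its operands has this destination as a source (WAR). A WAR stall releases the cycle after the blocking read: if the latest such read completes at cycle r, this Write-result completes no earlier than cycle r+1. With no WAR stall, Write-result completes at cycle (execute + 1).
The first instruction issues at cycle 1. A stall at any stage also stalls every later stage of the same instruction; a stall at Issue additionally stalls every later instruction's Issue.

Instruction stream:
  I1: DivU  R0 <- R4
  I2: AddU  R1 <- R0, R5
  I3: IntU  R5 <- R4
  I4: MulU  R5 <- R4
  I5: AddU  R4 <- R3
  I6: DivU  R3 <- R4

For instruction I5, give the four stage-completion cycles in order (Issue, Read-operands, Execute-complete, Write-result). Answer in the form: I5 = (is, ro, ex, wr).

I5 = (15, 16, 18, 19)

t=1  issue I1 (DivU)
t=2  I1 read-ops; issue I2 (AddU)
t=3  issue I3 (IntU)
t=4  I3 read-ops
t=5  I3 finished on IntU
t=9  I1 finished on DivU
t=10  I1→R0
t=11  I2 read-ops
t=12  I3→R5
t=13  I2 finished on AddU; issue I4 (MulU)
t=14  I2→R1; I4 read-ops
t=15  issue I5 (AddU)
t=16  I5 read-ops; issue I6 (DivU)
t=17  I4 finished on MulU
t=18  I4→R5; I5 finished on AddU
t=19  I5→R4
t=20  I6 read-ops
t=27  I6 finished on DivU
t=28  I6→R3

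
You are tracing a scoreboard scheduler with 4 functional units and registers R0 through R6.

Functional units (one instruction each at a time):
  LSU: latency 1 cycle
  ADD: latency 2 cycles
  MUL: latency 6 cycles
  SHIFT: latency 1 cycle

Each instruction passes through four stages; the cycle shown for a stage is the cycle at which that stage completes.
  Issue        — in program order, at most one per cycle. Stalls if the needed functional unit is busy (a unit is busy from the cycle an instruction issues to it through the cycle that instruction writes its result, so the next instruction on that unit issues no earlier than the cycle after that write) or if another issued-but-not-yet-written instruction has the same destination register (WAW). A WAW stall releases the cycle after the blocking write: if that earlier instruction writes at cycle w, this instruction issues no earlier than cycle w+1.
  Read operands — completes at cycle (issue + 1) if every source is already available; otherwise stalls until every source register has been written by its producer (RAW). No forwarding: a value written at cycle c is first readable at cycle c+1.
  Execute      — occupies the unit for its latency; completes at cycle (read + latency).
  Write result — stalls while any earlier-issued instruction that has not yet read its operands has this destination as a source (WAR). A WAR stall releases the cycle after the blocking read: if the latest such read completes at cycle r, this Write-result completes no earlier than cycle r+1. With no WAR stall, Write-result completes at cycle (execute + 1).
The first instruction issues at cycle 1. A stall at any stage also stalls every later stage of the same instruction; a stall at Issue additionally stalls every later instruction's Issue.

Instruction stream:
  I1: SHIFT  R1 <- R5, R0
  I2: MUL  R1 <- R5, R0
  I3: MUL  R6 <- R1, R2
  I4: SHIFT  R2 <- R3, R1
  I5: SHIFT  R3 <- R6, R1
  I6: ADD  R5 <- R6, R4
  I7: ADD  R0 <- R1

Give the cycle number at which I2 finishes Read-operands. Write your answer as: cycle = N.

cycle = 6

c1: I1→SHIFT
c2: I1 RO
c3: I1 EX
c4: I1 WR R1
c5: I2→MUL
c6: I2 RO
c12: I2 EX
c13: I2 WR R1
c14: I3→MUL
c15: I3 RO · I4→SHIFT
c16: I4 RO
c17: I4 EX
c18: I4 WR R2
c19: I5→SHIFT
c20: I6→ADD
c21: I3 EX
c22: I3 WR R6
c23: I5 RO · I6 RO
c24: I5 EX
c25: I5 WR R3 · I6 EX
c26: I6 WR R5
c27: I7→ADD
c28: I7 RO
c30: I7 EX
c31: I7 WR R0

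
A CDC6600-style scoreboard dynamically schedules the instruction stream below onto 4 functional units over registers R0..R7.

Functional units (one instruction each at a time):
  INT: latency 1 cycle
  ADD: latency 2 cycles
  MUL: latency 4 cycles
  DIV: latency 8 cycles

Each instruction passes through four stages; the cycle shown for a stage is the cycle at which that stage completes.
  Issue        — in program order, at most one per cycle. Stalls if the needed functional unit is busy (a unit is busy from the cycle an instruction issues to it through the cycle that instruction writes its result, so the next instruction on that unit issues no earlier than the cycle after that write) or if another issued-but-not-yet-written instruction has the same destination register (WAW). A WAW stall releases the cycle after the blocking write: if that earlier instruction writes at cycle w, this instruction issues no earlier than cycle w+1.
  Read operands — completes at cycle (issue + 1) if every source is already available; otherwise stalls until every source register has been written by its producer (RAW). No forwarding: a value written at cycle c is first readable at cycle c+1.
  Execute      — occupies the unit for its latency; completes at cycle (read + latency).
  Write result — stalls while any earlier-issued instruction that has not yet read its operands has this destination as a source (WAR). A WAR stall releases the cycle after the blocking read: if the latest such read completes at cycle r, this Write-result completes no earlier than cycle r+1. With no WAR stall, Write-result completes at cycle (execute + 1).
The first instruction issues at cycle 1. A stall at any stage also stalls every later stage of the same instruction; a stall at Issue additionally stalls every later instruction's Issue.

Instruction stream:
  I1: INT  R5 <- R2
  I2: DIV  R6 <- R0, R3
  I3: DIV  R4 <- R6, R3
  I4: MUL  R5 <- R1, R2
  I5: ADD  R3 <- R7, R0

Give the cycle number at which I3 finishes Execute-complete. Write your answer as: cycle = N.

cycle = 22

I1 -> (1, 2, 3, 4)
I2 -> (2, 3, 11, 12)
I3 -> (13, 14, 22, 23)  // struct: DIV busy until I2 writes@12
I4 -> (14, 15, 19, 20)
I5 -> (15, 16, 18, 19)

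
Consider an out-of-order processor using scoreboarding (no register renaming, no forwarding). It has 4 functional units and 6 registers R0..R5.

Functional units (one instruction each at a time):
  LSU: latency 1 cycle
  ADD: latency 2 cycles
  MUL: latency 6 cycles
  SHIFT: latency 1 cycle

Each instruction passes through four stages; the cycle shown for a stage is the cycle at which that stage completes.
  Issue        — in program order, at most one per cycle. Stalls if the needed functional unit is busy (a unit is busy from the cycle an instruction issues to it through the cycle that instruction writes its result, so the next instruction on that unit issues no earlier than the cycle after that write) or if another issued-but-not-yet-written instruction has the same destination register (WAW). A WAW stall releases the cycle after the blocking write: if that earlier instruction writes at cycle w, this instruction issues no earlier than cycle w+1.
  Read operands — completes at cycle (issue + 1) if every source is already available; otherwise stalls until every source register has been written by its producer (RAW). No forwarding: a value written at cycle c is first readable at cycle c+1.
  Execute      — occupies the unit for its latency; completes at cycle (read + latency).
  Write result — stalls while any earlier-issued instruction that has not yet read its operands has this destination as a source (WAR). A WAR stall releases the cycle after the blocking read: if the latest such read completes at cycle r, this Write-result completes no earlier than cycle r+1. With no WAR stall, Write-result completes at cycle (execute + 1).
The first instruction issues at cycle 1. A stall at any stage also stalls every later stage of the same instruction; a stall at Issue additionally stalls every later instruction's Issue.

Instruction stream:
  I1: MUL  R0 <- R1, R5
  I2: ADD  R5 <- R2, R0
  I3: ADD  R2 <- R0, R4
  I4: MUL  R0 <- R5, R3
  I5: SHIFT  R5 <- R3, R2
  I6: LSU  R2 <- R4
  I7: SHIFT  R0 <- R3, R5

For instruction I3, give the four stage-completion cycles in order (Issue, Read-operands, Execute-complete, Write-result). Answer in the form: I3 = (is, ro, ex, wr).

I3 = (14, 15, 17, 18)

cycle 1: issue I1 (MUL)
cycle 2: I1 read-ops · issue I2 (ADD)
cycle 8: I1 finished on MUL
cycle 9: I1→R0
cycle 10: I2 read-ops
cycle 12: I2 finished on ADD
cycle 13: I2→R5
cycle 14: issue I3 (ADD)
cycle 15: I3 read-ops · issue I4 (MUL)
cycle 16: I4 read-ops · issue I5 (SHIFT)
cycle 17: I3 finished on ADD
cycle 18: I3→R2
cycle 19: I5 read-ops · issue I6 (LSU)
cycle 20: I5 finished on SHIFT · I6 read-ops
cycle 21: I5→R5 · I6 finished on LSU
cycle 22: I4 finished on MUL · I6→R2
cycle 23: I4→R0
cycle 24: issue I7 (SHIFT)
cycle 25: I7 read-ops
cycle 26: I7 finished on SHIFT
cycle 27: I7→R0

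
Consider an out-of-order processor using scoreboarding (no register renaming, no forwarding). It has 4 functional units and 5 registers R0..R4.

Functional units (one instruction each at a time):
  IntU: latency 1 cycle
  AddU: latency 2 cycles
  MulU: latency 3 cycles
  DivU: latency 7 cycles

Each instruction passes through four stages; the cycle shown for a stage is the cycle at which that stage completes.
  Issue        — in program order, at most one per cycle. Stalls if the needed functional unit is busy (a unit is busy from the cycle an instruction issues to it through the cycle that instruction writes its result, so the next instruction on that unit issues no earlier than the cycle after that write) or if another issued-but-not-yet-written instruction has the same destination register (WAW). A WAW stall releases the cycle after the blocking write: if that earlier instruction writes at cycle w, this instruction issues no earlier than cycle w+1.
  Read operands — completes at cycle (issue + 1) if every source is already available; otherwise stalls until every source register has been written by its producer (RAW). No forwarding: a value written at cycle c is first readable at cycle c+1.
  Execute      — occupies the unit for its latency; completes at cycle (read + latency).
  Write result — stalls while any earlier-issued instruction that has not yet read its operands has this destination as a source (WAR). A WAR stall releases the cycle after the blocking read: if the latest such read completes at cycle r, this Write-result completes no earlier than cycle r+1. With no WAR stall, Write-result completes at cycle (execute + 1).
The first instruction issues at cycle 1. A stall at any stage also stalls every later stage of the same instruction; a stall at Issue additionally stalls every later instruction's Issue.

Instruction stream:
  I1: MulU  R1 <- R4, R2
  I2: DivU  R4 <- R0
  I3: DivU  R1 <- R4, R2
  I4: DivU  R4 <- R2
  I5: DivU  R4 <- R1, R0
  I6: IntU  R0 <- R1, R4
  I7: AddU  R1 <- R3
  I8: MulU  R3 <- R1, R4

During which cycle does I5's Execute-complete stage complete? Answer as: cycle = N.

cycle = 40

t=1  issue I1 (MulU)
t=2  I1 read-ops; issue I2 (DivU)
t=3  I2 read-ops
t=5  I1 finished on MulU
t=6  I1→R1
t=10  I2 finished on DivU
t=11  I2→R4
t=12  issue I3 (DivU)
t=13  I3 read-ops
t=20  I3 finished on DivU
t=21  I3→R1
t=22  issue I4 (DivU)
t=23  I4 read-ops
t=30  I4 finished on DivU
t=31  I4→R4
t=32  issue I5 (DivU)
t=33  I5 read-ops; issue I6 (IntU)
t=34  issue I7 (AddU)
t=35  I7 read-ops; issue I8 (MulU)
t=37  I7 finished on AddU
t=40  I5 finished on DivU
t=41  I5→R4
t=42  I6 read-ops
t=43  I6 finished on IntU; I7→R1
t=44  I6→R0; I8 read-ops
t=47  I8 finished on MulU
t=48  I8→R3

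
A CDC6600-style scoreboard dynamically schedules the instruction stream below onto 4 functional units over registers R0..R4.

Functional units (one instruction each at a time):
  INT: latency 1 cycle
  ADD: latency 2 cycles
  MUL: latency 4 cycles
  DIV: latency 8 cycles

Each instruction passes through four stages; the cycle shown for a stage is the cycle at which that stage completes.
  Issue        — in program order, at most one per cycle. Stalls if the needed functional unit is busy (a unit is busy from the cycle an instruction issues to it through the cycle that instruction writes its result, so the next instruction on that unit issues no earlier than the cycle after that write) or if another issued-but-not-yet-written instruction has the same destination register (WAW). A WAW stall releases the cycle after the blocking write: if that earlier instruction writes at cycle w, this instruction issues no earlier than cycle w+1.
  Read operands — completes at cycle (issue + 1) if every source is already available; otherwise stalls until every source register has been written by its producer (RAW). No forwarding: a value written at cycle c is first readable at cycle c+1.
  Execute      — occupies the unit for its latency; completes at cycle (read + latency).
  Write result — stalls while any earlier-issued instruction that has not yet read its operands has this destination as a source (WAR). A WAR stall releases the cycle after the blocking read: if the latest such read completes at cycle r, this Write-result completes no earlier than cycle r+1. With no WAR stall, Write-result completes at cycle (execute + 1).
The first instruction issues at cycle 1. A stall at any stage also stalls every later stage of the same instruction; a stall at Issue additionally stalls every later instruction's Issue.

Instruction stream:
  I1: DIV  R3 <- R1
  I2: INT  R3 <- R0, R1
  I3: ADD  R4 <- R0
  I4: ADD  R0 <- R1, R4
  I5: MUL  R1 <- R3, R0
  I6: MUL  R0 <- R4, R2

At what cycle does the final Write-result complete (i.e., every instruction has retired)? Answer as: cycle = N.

1) issue 1, read 2, done 10, write 11
2) issue 12, read 13, done 14, write 15  <WAW R3: wait I1 write@11>
3) issue 13, read 14, done 16, write 17
4) issue 18, read 19, done 21, write 22  <struct: ADD busy until I3 writes@17>
5) issue 19, read 23, done 27, write 28  <RAW R0: wait I4 write@22>
6) issue 29, read 30, done 34, write 35  <struct: MUL busy until I5 writes@28>

cycle = 35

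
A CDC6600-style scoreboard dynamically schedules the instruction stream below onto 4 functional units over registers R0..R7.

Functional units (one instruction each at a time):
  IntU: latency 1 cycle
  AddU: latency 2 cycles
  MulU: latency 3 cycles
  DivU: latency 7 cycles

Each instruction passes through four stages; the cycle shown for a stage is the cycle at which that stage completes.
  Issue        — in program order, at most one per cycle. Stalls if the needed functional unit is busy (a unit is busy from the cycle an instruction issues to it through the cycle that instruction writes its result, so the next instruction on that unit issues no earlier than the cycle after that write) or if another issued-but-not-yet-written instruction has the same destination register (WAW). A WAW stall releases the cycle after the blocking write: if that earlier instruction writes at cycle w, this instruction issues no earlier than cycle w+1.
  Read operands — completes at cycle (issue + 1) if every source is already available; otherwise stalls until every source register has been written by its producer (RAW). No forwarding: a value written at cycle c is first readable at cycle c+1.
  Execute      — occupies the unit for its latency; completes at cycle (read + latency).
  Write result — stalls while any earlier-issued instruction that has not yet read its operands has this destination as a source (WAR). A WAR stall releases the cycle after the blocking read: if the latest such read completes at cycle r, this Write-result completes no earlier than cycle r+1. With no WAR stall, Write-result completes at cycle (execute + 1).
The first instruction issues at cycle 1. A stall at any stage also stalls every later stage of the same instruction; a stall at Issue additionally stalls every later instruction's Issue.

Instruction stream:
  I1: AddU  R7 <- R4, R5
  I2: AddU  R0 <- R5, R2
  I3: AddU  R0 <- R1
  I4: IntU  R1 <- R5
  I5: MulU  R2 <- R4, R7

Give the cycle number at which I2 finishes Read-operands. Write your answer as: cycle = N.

cycle = 7

c1: issue I1 (AddU)
c2: I1 read-ops
c4: I1 finished on AddU
c5: I1→R7
c6: issue I2 (AddU)
c7: I2 read-ops
c9: I2 finished on AddU
c10: I2→R0
c11: issue I3 (AddU)
c12: I3 read-ops; issue I4 (IntU)
c13: I4 read-ops; issue I5 (MulU)
c14: I3 finished on AddU; I4 finished on IntU; I5 read-ops
c15: I3→R0; I4→R1
c17: I5 finished on MulU
c18: I5→R2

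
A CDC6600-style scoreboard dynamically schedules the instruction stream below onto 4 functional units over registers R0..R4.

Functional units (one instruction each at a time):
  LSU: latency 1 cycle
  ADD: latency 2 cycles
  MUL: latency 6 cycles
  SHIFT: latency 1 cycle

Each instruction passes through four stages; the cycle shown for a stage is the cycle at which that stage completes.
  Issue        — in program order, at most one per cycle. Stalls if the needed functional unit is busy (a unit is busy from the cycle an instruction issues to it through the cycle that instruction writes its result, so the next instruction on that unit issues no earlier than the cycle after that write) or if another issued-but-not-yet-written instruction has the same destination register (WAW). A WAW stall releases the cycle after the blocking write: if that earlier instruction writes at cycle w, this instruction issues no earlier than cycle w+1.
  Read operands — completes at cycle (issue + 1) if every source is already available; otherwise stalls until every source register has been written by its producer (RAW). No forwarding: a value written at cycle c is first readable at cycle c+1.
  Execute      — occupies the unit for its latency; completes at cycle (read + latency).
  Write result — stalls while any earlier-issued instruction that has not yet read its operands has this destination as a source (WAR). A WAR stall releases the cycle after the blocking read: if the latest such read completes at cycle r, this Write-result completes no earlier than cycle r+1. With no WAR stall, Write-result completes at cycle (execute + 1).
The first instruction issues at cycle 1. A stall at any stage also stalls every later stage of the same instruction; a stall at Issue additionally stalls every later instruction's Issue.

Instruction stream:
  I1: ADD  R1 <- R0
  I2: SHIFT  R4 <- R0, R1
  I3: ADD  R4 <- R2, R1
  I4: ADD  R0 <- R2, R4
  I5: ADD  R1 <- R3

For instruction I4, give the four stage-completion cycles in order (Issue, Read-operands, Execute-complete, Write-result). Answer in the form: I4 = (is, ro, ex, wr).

t=1  I1 issues→ADD
t=2  I1 reads · I2 issues→SHIFT
t=4  I1 exec-done
t=5  I1 writes R1
t=6  I2 reads
t=7  I2 exec-done
t=8  I2 writes R4
t=9  I3 issues→ADD
t=10  I3 reads
t=12  I3 exec-done
t=13  I3 writes R4
t=14  I4 issues→ADD
t=15  I4 reads
t=17  I4 exec-done
t=18  I4 writes R0
t=19  I5 issues→ADD
t=20  I5 reads
t=22  I5 exec-done
t=23  I5 writes R1

I4 = (14, 15, 17, 18)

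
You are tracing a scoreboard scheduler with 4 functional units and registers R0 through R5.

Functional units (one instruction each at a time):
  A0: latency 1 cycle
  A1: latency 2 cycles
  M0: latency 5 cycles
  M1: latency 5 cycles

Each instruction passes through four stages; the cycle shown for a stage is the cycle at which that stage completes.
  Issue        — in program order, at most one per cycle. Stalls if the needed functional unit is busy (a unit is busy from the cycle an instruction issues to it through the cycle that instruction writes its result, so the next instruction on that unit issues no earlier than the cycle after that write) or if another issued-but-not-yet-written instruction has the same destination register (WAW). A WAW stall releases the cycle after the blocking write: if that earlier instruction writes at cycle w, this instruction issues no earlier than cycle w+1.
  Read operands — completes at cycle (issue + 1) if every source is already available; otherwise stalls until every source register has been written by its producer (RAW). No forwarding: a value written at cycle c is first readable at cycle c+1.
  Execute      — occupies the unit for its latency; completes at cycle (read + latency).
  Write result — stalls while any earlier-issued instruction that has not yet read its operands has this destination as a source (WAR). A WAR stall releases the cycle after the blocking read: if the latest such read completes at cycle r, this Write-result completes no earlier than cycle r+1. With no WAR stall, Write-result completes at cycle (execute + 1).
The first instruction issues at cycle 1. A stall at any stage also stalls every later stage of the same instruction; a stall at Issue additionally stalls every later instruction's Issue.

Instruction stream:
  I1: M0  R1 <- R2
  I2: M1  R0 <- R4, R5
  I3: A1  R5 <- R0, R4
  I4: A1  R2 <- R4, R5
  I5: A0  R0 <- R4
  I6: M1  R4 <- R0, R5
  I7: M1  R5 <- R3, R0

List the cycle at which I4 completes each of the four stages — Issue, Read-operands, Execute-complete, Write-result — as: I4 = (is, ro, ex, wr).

I1  is:1  ro:2  ex:7  wr:8
I2  is:2  ro:3  ex:8  wr:9
I3  is:3  ro:10  ex:12  wr:13  — RAW R0: wait I2 write@9
I4  is:14  ro:15  ex:17  wr:18  — struct: A1 busy until I3 writes@13
I5  is:15  ro:16  ex:17  wr:18
I6  is:16  ro:19  ex:24  wr:25  — RAW R0: wait I5 write@18
I7  is:26  ro:27  ex:32  wr:33  — struct: M1 busy until I6 writes@25

I4 = (14, 15, 17, 18)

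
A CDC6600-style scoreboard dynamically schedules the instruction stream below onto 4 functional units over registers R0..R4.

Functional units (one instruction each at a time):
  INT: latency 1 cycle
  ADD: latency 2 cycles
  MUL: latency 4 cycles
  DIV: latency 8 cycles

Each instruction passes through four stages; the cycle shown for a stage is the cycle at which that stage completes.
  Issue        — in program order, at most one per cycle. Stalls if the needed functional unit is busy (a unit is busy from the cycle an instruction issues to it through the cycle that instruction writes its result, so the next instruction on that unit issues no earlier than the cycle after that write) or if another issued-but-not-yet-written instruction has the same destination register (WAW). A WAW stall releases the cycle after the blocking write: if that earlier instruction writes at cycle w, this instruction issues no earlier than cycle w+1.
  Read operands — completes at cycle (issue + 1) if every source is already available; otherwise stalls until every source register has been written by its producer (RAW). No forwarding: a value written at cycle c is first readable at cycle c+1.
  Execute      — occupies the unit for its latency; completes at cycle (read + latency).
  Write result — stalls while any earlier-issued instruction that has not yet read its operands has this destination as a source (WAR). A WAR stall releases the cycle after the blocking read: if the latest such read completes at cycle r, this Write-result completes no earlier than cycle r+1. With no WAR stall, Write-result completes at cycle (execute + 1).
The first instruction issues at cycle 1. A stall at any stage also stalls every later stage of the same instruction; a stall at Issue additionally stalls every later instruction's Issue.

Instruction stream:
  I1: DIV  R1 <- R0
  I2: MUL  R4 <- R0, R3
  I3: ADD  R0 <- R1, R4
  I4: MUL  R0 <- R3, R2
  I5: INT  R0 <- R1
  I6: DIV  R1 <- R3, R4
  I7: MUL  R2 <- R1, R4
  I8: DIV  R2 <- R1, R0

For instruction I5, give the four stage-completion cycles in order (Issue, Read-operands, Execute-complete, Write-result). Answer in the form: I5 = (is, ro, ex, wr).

t=1  I1 dispatched to DIV
t=2  I1 operands ready; I2 dispatched to MUL
t=3  I2 operands ready; I3 dispatched to ADD
t=7  I2 complete
t=8  R4←I2
t=10  I1 complete
t=11  R1←I1
t=12  I3 operands ready
t=14  I3 complete
t=15  R0←I3
t=16  I4 dispatched to MUL
t=17  I4 operands ready
t=21  I4 complete
t=22  R0←I4
t=23  I5 dispatched to INT
t=24  I5 operands ready; I6 dispatched to DIV
t=25  I5 complete; I6 operands ready; I7 dispatched to MUL
t=26  R0←I5
t=33  I6 complete
t=34  R1←I6
t=35  I7 operands ready
t=39  I7 complete
t=40  R2←I7
t=41  I8 dispatched to DIV
t=42  I8 operands ready
t=50  I8 complete
t=51  R2←I8

I5 = (23, 24, 25, 26)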